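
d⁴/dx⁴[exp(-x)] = exp(-x)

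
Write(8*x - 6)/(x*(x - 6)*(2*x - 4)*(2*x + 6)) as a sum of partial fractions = 1/(18*(x + 3)) - 1/(16*(x - 2)) + 7/(144*(x - 6)) - 1/(24*x)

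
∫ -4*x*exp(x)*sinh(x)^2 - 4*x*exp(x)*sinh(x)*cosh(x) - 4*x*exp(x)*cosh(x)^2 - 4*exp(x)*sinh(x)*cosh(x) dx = -2*x*exp(x)*sinh(2*x) + C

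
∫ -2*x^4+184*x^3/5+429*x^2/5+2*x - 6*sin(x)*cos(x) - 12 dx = x*(-x^2 + 25*x + 20)*(2*x^2 + 4*x - 3)/5 - 3*sin(x)^2 + C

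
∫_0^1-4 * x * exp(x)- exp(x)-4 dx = -7 - E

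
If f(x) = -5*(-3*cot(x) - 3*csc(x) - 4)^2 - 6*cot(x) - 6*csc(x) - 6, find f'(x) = 18*(7*cos(x) + 7 + 5*cos(x)^2/sin(x) + 10*cos(x)/sin(x) + 5/sin(x))/sin(x)^2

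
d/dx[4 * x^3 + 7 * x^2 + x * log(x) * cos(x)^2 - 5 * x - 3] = 12*x^2 - x*log(x)*sin(2*x) + 14*x + log(x)*cos(x)^2 + cos(x)^2 - 5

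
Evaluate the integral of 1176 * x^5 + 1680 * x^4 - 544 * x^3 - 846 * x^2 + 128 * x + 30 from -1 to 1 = 168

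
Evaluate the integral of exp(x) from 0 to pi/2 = -1 + exp(pi/2)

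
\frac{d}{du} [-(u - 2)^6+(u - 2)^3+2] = -6*u^5 + 60*u^4 - 240*u^3 + 483*u^2 - 492*u + 204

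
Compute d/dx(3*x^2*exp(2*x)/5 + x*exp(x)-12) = 6*x^2*exp(2*x)/5 + 6*x*exp(2*x)/5 + x*exp(x) + exp(x)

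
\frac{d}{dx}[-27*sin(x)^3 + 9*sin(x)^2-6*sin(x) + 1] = 3*(6*sin(x) + 27*cos(x)^2 - 29)*cos(x)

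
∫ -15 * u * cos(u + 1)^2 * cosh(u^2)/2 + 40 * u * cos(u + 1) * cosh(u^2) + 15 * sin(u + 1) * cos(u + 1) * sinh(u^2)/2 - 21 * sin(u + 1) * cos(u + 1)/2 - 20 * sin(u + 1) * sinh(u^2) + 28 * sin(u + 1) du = -(3*cos(u + 1) - 16)*(5*sinh(u^2) - 7)*cos(u + 1)/4 + C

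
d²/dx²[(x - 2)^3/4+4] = 3*x/2 - 3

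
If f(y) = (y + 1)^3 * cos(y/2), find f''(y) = -y^3*cos(y/2)/4 - 3*y^2*sin(y/2) - 3*y^2*cos(y/2)/4 - 6*y*sin(y/2) + 21*y*cos(y/2)/4 - 3*sin(y/2) + 23*cos(y/2)/4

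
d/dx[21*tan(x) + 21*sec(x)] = 21*(sin(x) + 1)/cos(x)^2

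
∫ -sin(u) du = cos(u) + C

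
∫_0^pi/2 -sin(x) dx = -1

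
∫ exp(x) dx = exp(x) + C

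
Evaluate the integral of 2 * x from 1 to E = -1 + exp(2)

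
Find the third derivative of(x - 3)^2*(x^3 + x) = 60*x^2 - 144*x + 60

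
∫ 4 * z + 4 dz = 2*z^2 + 4*z + C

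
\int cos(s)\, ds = sin(s) + C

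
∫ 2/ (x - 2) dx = 2*log(x - 2) + C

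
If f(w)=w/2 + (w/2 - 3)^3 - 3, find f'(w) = 3*w^2/8 - 9*w/2 + 14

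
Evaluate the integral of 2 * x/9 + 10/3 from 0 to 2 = 64/9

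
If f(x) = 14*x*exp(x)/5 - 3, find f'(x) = 14*x*exp(x)/5 + 14*exp(x)/5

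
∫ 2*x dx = x^2 + C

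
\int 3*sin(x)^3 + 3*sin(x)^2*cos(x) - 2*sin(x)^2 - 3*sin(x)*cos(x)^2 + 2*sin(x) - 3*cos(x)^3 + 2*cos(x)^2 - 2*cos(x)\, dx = sin(2*x) - 7*sqrt(2)*sin(x + pi/4)/2 + sqrt(2)*cos(3*x + pi/4)/2 + C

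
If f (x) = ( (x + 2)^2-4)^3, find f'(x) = 6*x^5 + 60*x^4 + 192*x^3 + 192*x^2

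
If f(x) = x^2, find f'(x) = 2*x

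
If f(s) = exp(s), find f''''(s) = exp(s)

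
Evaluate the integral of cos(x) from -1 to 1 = 2*sin(1)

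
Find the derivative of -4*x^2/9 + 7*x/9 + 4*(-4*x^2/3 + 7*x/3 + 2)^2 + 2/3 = 256*x^3/9 - 224*x^2/3 + 343/9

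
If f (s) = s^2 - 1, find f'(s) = 2*s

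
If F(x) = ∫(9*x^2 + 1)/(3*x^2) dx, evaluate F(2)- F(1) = 19/6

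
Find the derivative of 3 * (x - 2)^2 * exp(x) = 3*x^2*exp(x) - 6*x*exp(x)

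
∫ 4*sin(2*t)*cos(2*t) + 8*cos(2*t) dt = (sin(2*t) + 2)^2 + C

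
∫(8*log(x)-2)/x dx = 2*(2*log(x) - 1)*log(x) + C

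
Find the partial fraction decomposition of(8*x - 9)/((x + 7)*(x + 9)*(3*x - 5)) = 3/(64*(3*x - 5)) - 81/(64*(x + 9)) + 5/(4*(x + 7))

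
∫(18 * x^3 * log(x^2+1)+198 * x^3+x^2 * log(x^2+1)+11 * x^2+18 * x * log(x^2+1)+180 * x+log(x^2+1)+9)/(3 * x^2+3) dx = x*(90*x + (9*x + 1)*log(x^2 + 1) + 9)/3 + C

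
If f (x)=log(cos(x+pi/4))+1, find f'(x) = -tan(x + pi/4)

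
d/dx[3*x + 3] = 3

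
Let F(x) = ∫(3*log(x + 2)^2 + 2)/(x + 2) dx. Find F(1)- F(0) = -2*log(2) - log(2)^3 + log(3)^3 + 2*log(3)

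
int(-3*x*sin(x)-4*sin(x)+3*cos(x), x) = (3*x + 4)*cos(x) + C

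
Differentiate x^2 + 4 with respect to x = 2*x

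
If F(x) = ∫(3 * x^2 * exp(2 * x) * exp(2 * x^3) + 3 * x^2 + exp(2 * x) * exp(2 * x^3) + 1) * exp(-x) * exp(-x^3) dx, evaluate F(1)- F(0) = -exp(-2) + exp(2)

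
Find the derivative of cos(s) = -sin(s)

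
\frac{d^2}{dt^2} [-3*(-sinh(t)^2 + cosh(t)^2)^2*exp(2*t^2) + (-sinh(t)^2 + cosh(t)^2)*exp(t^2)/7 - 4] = -2*(24*t^2*exp(t^2) - 2*t^2/7 + 6*exp(t^2) - 1/7)*exp(t^2)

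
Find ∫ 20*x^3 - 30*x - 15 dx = 5*x^4 - 15*x^2 - 15*x + C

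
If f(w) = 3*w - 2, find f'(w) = 3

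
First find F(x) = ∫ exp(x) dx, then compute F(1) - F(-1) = E - exp(-1)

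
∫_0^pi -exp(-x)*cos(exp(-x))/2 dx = -sin(1)/2 + sin(exp(-pi))/2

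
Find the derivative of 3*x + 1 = 3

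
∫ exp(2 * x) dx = exp(2*x)/2 + C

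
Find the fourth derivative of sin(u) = sin(u)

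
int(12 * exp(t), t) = 12*exp(t) + C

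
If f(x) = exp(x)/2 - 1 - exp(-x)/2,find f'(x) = (exp(2*x) + 1)*exp(-x)/2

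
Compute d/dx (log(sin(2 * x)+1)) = 2*cos(2*x)/(sin(2*x) + 1)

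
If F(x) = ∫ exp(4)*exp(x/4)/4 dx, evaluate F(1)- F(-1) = -exp(15/4) + exp(17/4)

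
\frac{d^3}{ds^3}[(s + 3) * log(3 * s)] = (6 - s)/s^3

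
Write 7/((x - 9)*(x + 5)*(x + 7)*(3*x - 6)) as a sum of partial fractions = -7/(864*(x + 7)) + 1/(84*(x + 5)) - 1/(189*(x - 2)) + 1/(672*(x - 9))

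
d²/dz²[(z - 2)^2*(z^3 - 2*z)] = 20*z^3 - 48*z^2 + 12*z + 16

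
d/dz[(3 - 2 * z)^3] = -24*z^2 + 72*z - 54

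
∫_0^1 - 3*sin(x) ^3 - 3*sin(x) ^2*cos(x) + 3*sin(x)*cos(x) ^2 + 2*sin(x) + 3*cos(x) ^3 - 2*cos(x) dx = -2*sin(1) - 2*cos(1) + 1 + (cos(1) + sin(1))^3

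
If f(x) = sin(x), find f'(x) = cos(x)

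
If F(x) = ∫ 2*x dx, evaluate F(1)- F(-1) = 0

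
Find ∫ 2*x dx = x^2 + C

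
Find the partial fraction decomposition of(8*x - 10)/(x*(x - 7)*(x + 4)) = -21/(22*(x + 4)) + 46/(77*(x - 7)) + 5/(14*x)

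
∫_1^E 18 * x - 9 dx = -9*E + 9*exp(2)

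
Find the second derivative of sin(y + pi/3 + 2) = -sin(y + pi/3 + 2)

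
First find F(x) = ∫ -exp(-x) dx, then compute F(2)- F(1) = -exp(-1) + exp(-2)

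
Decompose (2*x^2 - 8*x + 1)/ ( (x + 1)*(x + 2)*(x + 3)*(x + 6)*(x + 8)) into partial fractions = 193/(420*(x + 8)) - 121/(120*(x + 6)) + 43/(30*(x + 3)) - 25/(24*(x + 2)) + 11/(70*(x + 1))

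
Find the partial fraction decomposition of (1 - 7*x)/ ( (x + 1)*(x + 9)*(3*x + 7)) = -39/(20*(3*x + 7)) + 2/(5*(x + 9)) + 1/(4*(x + 1))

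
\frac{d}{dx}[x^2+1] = 2*x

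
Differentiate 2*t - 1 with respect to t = 2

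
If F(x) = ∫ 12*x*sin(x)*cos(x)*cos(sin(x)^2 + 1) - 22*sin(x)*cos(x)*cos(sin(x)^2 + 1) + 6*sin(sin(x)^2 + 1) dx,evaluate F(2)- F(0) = sin(sin(2)^2 + 1) + 11*sin(1)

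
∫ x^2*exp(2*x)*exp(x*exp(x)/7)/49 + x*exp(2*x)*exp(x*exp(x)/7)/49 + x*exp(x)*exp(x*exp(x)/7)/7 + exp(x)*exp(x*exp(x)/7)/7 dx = x*exp(x*(exp(x) + 7)/7)/7 + C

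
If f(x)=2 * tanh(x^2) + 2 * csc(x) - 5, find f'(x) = 4*x/cosh(x^2)^2 - 2*cot(x)*csc(x)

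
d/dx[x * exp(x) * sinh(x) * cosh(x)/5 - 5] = (x*sinh(2*x) + 2*x*cosh(2*x) + sinh(2*x))*exp(x)/10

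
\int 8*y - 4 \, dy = 4*y^2 - 4*y + C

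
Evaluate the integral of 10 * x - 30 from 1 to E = -20 + 5*(-3 + E)^2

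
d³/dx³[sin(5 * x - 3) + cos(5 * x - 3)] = -125*sqrt(2)*cos(5*x - 3 + pi/4)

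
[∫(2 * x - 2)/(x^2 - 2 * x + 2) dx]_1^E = log(1 + (-1 + E)^2)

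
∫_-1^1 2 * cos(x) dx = 4*sin(1)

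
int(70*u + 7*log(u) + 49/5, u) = 7*u*(25*u + 5*log(u) + 2)/5 + C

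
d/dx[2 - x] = -1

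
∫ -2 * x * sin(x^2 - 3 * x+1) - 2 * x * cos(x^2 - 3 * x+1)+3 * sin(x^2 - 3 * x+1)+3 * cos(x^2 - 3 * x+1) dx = sqrt(2)*cos(x^2 - 3*x + pi/4 + 1) + C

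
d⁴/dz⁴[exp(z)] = exp(z)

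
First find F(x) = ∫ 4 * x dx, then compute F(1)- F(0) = 2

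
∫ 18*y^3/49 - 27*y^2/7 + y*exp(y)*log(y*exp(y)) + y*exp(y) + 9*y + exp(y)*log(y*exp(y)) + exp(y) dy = y*(9*y^3 - 126*y^2 + 441*y + 98*(y + log(y))*exp(y))/98 + C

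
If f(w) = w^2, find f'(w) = 2*w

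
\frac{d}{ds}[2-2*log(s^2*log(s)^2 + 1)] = (-4*s*log(s)^2 - 4*s*log(s))/(s^2*log(s)^2 + 1)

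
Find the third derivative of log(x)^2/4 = (2*log(x) - 3)/(2*x^3)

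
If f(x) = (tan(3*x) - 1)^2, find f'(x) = 6*(sin(3*x)/cos(3*x) - 1)/cos(3*x)^2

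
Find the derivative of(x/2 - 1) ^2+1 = x/2 - 1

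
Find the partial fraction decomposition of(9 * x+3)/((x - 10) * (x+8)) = 23/(6*(x + 8)) + 31/(6*(x - 10))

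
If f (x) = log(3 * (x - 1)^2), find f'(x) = 2/(x - 1)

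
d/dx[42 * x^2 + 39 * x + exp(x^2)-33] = 2*x*exp(x^2) + 84*x + 39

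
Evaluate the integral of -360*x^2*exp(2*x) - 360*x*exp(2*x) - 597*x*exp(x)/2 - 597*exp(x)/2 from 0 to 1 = -5*(5 + 6*E)^2 + 3*E/2 + 125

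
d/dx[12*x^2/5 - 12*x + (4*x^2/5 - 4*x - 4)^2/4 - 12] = 16*x^3/25 - 24*x^2/5 + 48*x/5 - 4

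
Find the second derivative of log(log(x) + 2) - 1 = (-log(x) - 3)/(x^2*log(x)^2 + 4*x^2*log(x) + 4*x^2)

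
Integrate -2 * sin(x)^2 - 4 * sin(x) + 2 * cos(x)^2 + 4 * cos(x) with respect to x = (sqrt(2)*sin(x + pi/4) + 2)^2 + C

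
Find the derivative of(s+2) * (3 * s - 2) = 6*s + 4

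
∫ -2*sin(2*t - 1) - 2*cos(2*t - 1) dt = -sin(2*t - 1) + cos(2*t - 1) + C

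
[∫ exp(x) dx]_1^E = -E + exp(E)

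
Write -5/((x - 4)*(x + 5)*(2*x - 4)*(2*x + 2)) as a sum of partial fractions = 5/(1008*(x + 5)) - 1/(48*(x + 1)) + 5/(168*(x - 2)) - 1/(72*(x - 4))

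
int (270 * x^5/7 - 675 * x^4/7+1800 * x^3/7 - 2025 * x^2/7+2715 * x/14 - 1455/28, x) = 45*x^6/7 - 135*x^5/7 + 450*x^4/7 - 675*x^3/7 + 2715*x^2/28 - 1455*x/28 + C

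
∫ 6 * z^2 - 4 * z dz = 2*z^3 - 2*z^2 + C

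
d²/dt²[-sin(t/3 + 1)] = sin(t/3 + 1)/9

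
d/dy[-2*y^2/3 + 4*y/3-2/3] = 4/3 - 4*y/3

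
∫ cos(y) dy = sin(y) + C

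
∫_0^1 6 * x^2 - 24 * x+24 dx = 14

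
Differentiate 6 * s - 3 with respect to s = 6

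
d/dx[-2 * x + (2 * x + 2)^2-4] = 8*x + 6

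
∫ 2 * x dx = x^2 + C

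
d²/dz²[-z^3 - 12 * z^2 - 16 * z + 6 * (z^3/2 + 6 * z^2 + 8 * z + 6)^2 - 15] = 45*z^4 + 720*z^3 + 3168*z^2 + 3666*z + 1608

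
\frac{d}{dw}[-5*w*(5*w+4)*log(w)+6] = -50*w*log(w) - 25*w - 20*log(w) - 20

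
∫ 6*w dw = 3*w^2 + C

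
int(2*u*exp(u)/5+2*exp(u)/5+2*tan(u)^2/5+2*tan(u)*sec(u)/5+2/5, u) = 2*u*exp(u)/5 + 2*tan(u)/5 + 2/(5*cos(u)) + C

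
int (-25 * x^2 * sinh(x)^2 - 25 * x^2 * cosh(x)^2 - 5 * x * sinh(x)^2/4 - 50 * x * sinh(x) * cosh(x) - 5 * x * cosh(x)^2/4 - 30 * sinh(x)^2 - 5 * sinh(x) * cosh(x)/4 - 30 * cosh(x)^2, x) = -5*(20*x^2 + x + 24)*sinh(2*x)/8 + C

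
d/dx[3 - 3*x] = -3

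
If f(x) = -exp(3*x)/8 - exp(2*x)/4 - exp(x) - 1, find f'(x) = -3*exp(3*x)/8 - exp(2*x)/2 - exp(x)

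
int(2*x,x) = x^2 + C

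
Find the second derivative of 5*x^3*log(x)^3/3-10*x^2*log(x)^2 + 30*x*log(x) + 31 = (10*x^2*log(x)^3 + 25*x^2*log(x)^2 + 10*x^2*log(x) - 20*x*log(x)^2 - 60*x*log(x) - 20*x + 30)/x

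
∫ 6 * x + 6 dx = 3*x^2 + 6*x + C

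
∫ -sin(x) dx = cos(x) + C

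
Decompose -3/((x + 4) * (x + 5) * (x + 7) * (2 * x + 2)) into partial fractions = 1/(24*(x + 7)) - 3/(16*(x + 5)) + 1/(6*(x + 4)) - 1/(48*(x + 1))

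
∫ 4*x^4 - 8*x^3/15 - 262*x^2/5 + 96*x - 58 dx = 4*x^5/5 - 2*x^4/15 - 262*x^3/15 + 48*x^2 - 58*x + C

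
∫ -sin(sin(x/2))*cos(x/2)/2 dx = cos(sin(x/2)) + C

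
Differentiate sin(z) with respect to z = cos(z)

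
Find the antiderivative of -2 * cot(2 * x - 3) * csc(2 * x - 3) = csc(2*x - 3) + C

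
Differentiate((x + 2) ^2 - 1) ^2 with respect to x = 4*x^3 + 24*x^2 + 44*x + 24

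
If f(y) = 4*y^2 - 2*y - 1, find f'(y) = 8*y - 2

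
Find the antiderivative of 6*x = 3*x^2 + C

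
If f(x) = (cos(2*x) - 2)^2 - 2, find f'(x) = 8*sin(2*x) - 2*sin(4*x)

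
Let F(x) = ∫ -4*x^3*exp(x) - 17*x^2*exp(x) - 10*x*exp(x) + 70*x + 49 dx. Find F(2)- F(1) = -52*exp(2) + 9*E + 154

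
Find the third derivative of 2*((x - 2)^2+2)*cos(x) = 2*x^2*sin(x) - 8*x*sin(x) - 12*x*cos(x) + 24*cos(x)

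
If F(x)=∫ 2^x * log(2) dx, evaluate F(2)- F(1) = 2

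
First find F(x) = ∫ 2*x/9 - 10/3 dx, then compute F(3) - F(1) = -52/9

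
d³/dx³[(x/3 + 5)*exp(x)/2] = x*exp(x)/6 + 3*exp(x)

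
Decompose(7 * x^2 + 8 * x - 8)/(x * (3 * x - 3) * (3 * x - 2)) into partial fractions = -2/(3*(3*x - 2)) + 7/(3*(x - 1)) - 4/(3*x)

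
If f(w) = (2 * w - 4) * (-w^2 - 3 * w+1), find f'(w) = -6*w^2 - 4*w + 14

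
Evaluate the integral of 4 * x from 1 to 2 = 6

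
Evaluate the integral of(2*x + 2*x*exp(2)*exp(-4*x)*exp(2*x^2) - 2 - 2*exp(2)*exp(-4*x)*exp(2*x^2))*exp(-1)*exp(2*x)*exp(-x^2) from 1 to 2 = E - exp(-1)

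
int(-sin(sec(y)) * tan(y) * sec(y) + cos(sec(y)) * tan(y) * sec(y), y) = sqrt(2)*sin(pi/4 + 1/cos(y)) + C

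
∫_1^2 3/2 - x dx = 0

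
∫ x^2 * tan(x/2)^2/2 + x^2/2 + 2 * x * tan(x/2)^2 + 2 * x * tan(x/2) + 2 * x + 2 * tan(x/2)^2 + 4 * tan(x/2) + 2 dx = (x + 2)^2*tan(x/2) + C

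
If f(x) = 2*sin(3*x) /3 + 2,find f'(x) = 2*cos(3*x)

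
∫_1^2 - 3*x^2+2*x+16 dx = 12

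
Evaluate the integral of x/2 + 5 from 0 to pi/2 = -25 + (pi/4 + 5)^2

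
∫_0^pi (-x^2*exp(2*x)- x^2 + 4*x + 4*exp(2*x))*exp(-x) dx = (-exp(-pi) + exp(pi))*(-pi^2 + 2 + 2*pi)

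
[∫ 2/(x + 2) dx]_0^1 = -log(4) + log(9)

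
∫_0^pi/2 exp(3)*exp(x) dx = -exp(3) + exp(pi/2 + 3)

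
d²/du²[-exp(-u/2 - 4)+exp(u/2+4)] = (exp(u + 8) - 1)*exp(-u/2 - 4)/4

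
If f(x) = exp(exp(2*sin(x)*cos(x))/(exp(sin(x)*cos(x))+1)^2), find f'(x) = 2*exp(exp(sin(2*x))/(2*exp(sin(2*x)/2) + exp(sin(2*x)) + 1))*exp(sin(2*x))*cos(2*x)/(exp(sin(2*x)/2) + 1)^3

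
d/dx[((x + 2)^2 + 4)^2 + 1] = 4*x^3 + 24*x^2 + 64*x + 64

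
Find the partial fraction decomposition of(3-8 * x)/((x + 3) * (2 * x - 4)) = -27/(10*(x + 3)) - 13/(10*(x - 2))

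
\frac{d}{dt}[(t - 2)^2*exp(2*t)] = 2*t^2*exp(2*t) - 6*t*exp(2*t) + 4*exp(2*t)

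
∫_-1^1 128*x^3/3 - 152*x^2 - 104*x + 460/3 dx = 616/3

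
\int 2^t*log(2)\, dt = 2^t + C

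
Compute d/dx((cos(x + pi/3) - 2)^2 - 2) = 4*sin(x + pi/3) - cos(2*x + pi/6)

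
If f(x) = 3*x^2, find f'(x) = 6*x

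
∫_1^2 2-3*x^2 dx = -5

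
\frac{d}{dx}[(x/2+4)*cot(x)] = -x/(2*sin(x)^2) + 1/(2*tan(x)) - 4/sin(x)^2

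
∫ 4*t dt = 2*t^2 + C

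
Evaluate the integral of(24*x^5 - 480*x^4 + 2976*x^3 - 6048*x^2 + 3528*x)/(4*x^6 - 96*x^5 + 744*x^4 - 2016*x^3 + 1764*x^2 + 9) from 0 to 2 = log(25/9)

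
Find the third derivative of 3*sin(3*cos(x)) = 9*(9*sin(x)^2*cos(3*cos(x)) - 9*sin(3*cos(x))*cos(x) + cos(3*cos(x)))*sin(x)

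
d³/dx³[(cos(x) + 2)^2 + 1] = 4*(2*cos(x) + 1)*sin(x)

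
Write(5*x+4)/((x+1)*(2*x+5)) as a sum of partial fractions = 17/(3*(2*x + 5)) - 1/(3*(x + 1))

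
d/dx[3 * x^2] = 6*x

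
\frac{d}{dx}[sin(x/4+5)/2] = cos(x/4 + 5)/8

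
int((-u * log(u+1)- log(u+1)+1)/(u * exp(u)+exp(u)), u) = exp(-u)*log(u + 1) + C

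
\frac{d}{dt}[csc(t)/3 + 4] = -cot(t)*csc(t)/3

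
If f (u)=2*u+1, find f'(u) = 2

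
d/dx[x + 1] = 1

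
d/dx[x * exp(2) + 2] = exp(2)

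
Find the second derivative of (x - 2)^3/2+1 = 3*x - 6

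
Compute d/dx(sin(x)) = cos(x)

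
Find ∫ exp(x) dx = exp(x) + C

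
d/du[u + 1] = 1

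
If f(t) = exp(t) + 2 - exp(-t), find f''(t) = (exp(2*t) - 1)*exp(-t)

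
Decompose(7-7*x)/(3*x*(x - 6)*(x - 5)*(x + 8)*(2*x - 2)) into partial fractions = 1/(1248*(x + 8)) + 7/(390*(x - 5)) - 1/(72*(x - 6)) - 7/(1440*x)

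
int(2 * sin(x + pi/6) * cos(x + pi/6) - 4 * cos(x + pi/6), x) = (sin(x + pi/6) - 2)^2 + C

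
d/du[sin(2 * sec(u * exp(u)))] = 2*(-2*u*sin(1/cos(u*exp(u)))^2 + u - 2*sin(1/cos(u*exp(u)))^2 + 1)*exp(u)*sin(u*exp(u))/cos(u*exp(u))^2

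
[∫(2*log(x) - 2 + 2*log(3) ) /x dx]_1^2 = -(-1 + log(3))^2 + (-1 + log(6))^2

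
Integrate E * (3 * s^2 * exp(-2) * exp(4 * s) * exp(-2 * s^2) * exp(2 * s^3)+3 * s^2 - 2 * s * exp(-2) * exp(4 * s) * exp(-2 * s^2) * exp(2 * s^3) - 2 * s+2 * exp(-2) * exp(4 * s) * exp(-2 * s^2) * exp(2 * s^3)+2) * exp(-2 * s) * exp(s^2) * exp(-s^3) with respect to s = 2*sinh(s^3 - s^2 + 2*s - 1) + C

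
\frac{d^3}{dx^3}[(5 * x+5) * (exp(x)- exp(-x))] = (5*x*exp(2*x) + 5*x + 20*exp(2*x) - 10)*exp(-x)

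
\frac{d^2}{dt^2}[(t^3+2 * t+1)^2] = 30*t^4 + 48*t^2 + 12*t + 8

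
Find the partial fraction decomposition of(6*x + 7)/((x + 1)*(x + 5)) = 23/(4*(x + 5)) + 1/(4*(x + 1))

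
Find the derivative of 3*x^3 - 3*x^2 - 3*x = 9*x^2 - 6*x - 3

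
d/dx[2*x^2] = 4*x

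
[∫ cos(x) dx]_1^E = -sin(1) + sin(E)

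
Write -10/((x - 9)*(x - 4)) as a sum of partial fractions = 2/(x - 4) - 2/(x - 9)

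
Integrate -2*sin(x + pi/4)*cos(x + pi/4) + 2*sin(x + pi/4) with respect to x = (cos(x + pi/4) - 1)^2 + C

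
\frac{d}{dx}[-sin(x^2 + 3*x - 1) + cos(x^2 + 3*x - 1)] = -2*x*sin(x^2 + 3*x - 1) - 2*x*cos(x^2 + 3*x - 1) - 3*sin(x^2 + 3*x - 1) - 3*cos(x^2 + 3*x - 1)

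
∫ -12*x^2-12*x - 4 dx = -4*x^3 - 6*x^2 - 4*x + C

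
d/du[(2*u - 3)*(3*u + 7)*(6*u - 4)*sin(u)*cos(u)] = 36*u^3*cos(2*u) + 54*u^2*sin(2*u) + 6*u^2*cos(2*u) + 6*u*sin(2*u) - 146*u*cos(2*u) - 73*sin(2*u) + 84*cos(2*u)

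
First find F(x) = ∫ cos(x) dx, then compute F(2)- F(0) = sin(2)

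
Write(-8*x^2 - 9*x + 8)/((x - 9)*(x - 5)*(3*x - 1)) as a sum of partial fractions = 37/(364*(3*x - 1)) + 237/(56*(x - 5)) - 721/(104*(x - 9))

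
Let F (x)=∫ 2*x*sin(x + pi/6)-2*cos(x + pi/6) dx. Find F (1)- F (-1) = -2*sqrt(3)*cos(1)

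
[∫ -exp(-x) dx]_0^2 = -1 + exp(-2)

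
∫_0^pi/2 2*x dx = pi^2/4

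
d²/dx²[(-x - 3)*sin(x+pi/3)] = x*sin(x + pi/3) + 3*sin(x + pi/3) - 2*cos(x + pi/3)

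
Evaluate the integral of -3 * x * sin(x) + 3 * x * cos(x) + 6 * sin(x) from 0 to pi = 6 - 3*pi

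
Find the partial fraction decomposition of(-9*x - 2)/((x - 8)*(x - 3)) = 29/(5*(x - 3)) - 74/(5*(x - 8))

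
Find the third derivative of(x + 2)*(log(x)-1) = (4 - x)/x^3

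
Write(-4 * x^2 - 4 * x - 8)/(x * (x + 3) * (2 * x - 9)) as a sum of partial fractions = -428/(135*(2*x - 9)) - 32/(45*(x + 3)) + 8/(27*x)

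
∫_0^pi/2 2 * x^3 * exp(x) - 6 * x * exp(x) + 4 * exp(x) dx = 2*(-1 + pi/2)^3*exp(pi/2) + 2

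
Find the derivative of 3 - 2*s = -2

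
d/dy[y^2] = 2*y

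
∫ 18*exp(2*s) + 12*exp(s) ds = (3*exp(s) + 2)^2 + C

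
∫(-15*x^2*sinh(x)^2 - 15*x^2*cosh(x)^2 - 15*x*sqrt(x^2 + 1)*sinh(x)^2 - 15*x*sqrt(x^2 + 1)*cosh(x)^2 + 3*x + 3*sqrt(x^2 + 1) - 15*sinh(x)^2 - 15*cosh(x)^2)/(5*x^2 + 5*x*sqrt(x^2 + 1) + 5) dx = 3*log(x + sqrt(x^2 + 1))/5 - 3*sinh(2*x)/2 + C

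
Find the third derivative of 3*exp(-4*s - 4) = -192*exp(-4*s - 4)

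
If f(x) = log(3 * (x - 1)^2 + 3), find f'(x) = (2*x - 2)/(x^2 - 2*x + 2)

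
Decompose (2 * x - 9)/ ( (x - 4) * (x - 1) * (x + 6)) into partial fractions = -3/(10*(x + 6)) + 1/(3*(x - 1)) - 1/(30*(x - 4))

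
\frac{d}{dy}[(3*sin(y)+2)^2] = 6*(3*sin(y) + 2)*cos(y)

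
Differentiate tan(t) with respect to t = cos(t)^(-2)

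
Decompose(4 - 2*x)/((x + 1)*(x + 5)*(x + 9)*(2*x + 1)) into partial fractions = 40/(153*(2*x + 1)) - 11/(272*(x + 9)) + 7/(72*(x + 5)) - 3/(16*(x + 1))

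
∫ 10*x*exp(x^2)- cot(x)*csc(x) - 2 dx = -2*x + 5*exp(x^2) + csc(x) + C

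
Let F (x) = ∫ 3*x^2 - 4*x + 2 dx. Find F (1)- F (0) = 1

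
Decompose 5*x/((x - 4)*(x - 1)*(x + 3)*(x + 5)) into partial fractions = 25/(108*(x + 5)) - 15/(56*(x + 3)) - 5/(72*(x - 1)) + 20/(189*(x - 4))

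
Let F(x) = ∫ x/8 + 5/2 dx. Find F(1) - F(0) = 41/16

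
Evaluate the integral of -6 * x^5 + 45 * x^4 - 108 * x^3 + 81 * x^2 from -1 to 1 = 72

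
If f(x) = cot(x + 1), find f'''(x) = -6*cot(x + 1)^4 - 8*cot(x + 1)^2 - 2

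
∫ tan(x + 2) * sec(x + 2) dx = sec(x + 2) + C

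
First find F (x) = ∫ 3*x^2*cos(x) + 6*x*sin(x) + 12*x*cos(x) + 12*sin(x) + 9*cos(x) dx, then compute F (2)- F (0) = 45*sin(2)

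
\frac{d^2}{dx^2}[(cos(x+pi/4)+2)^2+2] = 2*sin(2*x) - 4*cos(x + pi/4)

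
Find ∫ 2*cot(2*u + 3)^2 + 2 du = -cot(2*u + 3) + C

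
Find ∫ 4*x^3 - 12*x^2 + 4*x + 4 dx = x^4 - 4*x^3 + 2*x^2 + 4*x + C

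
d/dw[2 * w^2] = 4*w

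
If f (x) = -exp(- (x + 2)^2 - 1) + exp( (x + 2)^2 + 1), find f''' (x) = (8*x^3*exp(2*x^2 + 8*x + 10) + 8*x^3 + 48*x^2*exp(2*x^2 + 8*x + 10) + 48*x^2 + 108*x*exp(2*x^2 + 8*x + 10) + 84*x + 88*exp(2*x^2 + 8*x + 10) + 40)*exp(-x^2 - 4*x - 5)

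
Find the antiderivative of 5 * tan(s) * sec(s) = 5*sec(s) + C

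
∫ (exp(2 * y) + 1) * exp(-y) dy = 2*sinh(y) + C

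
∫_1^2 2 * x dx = 3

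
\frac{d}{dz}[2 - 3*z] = -3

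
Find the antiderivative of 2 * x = x^2 + C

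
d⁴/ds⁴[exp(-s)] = exp(-s)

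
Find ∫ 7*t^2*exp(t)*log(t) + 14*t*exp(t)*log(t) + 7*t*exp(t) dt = 7*t^2*exp(t)*log(t) + C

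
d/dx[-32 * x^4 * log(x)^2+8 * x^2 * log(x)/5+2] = -128*x^3*log(x)^2 - 64*x^3*log(x) + 16*x*log(x)/5 + 8*x/5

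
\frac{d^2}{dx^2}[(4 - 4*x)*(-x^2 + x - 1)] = 24*x - 16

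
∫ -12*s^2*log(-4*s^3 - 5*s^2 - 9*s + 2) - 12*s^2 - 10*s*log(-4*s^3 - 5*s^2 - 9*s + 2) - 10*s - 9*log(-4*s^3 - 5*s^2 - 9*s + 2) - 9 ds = (-4*s^3 - 5*s^2 - 9*s + 2)*log(-4*s^3 - 5*s^2 - 9*s + 2) + C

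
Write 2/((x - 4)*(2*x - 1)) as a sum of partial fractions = -4/(7*(2*x - 1)) + 2/(7*(x - 4))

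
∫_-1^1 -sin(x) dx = 0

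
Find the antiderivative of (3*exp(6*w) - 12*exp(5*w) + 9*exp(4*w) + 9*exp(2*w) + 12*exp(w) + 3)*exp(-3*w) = ((exp(w) - 2)*exp(w) - 1)^3*exp(-3*w) + C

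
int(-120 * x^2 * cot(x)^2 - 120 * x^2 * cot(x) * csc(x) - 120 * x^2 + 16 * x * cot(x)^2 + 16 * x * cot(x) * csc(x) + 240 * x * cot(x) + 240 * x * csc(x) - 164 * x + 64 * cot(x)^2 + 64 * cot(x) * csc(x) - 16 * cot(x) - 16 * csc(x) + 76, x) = 2*(3*x + 2)*(5*x - 4)*(4*cot(x) + 4*csc(x) - 3) + C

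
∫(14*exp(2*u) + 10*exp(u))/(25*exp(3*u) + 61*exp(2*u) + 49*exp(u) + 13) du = log((5 + 2*exp(u)/(exp(u) + 1))^2 + 1) + C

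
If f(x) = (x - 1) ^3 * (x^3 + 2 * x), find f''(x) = 30*x^4 - 60*x^3 + 60*x^2 - 42*x + 12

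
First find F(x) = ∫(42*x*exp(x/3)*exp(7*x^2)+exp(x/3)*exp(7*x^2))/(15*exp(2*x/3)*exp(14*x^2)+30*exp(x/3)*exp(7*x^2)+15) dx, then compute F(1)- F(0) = -1/10 + exp(22/3)/(5*(1 + exp(22/3)))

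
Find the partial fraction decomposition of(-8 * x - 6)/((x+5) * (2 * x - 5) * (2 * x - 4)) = -52/(15*(2*x - 5)) + 17/(105*(x + 5)) + 11/(7*(x - 2))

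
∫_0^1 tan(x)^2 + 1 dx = tan(1)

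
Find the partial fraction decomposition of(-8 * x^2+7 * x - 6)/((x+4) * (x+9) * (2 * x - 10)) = -717/(140*(x + 9)) + 9/(5*(x + 4)) - 19/(28*(x - 5))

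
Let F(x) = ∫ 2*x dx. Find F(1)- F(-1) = 0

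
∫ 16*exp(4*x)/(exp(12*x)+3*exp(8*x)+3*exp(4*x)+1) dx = 2*(exp(4*x) + 2)*exp(4*x)/(exp(8*x) + 2*exp(4*x) + 1) + C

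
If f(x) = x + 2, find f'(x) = 1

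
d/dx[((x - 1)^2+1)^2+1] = 4*x^3 - 12*x^2 + 16*x - 8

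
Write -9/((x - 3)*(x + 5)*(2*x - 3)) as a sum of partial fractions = 12/(13*(2*x - 3)) - 9/(104*(x + 5)) - 3/(8*(x - 3))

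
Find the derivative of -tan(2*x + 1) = -2*tan(2*x + 1)^2 - 2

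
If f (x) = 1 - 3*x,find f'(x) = -3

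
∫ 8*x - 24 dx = 4*x^2 - 24*x + C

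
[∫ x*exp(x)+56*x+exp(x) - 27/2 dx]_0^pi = -27*pi/2 + pi*exp(pi) + 28*pi^2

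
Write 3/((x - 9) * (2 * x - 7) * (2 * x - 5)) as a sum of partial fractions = 3/(13*(2*x - 5)) - 3/(11*(2*x - 7)) + 3/(143*(x - 9))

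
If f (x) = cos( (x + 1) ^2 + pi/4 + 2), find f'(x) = -2*x*sin(x^2 + 2*x + pi/4 + 3) - 2*sin(x^2 + 2*x + pi/4 + 3)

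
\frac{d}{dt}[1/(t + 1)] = -1/(t^2 + 2*t + 1)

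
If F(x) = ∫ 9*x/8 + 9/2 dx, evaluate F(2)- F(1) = 99/16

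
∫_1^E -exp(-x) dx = -exp(-1) + exp(-E)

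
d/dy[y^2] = 2*y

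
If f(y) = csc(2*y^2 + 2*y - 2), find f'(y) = -4*(2*y + 1)*cos(2*y^2 + 2*y - 2)/(1 - cos(4*y^2 + 4*y - 4))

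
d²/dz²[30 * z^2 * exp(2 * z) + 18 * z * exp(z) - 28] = 120*z^2*exp(2*z) + 240*z*exp(2*z) + 18*z*exp(z) + 60*exp(2*z) + 36*exp(z)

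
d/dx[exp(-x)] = -exp(-x)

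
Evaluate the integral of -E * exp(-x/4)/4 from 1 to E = -exp(3/4) + exp(1 - E/4)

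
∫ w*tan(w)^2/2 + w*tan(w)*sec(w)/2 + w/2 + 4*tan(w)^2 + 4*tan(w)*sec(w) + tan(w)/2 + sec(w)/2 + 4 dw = (w/2 + 4)*(tan(w) + sec(w)) + C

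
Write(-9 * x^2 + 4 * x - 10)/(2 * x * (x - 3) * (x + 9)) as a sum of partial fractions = -775/(216*(x + 9)) - 79/(72*(x - 3)) + 5/(27*x)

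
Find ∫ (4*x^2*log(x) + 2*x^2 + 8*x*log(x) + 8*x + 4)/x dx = 2*((x + 2)^2 - 2)*log(x) + C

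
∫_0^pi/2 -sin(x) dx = -1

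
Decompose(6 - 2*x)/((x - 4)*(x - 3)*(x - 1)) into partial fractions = 2/(3*(x - 1)) - 2/(3*(x - 4))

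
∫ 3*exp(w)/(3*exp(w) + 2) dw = log(3*exp(w) + 2) + C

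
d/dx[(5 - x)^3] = -3*x^2 + 30*x - 75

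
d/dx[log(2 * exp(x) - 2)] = exp(x)/(exp(x) - 1)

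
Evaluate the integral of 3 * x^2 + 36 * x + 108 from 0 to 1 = 127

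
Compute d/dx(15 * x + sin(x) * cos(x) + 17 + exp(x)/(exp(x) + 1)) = (-2*exp(2*x)*sin(x)^2 + 16*exp(2*x) - 4*exp(x)*sin(x)^2 + 33*exp(x) - 2*sin(x)^2 + 16)/(exp(2*x) + 2*exp(x) + 1)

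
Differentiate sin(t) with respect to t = cos(t)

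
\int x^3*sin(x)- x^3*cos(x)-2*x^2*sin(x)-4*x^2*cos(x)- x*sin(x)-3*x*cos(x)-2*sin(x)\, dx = -sqrt(2)*(x^3 + x^2 + x - 1)*sin(x + pi/4) + C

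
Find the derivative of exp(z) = exp(z)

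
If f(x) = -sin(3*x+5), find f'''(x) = 27*cos(3*x + 5)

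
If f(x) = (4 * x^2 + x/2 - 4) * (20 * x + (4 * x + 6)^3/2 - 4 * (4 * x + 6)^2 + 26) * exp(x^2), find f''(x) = 512*x^7*exp(x^2) + 1344*x^6*exp(x^2) + 3168*x^5*exp(x^2) + 4696*x^4*exp(x^2) + 3068*x^3*exp(x^2) + 812*x^2*exp(x^2) - 558*x*exp(x^2) - 596*exp(x^2)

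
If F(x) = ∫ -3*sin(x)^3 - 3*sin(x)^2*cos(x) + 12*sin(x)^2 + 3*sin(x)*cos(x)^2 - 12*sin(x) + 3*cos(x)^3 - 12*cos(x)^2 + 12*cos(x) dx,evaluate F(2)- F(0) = (-2 + cos(2) + sin(2))^3 + 1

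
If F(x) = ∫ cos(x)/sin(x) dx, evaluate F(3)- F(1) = log(sin(3)) - log(sin(1))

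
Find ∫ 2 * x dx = x^2 + C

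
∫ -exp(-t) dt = exp(-t) + C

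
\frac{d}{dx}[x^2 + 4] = 2*x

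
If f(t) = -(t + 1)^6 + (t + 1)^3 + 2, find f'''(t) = -120*t^3 - 360*t^2 - 360*t - 114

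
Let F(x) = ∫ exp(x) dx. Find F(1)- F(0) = -1 + E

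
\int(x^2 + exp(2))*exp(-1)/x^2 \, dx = x*exp(-1) - E/x + C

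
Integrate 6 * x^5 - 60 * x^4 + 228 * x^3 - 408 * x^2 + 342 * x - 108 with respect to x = x^6 - 12*x^5 + 57*x^4 - 136*x^3 + 171*x^2 - 108*x + C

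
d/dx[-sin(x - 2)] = -cos(x - 2)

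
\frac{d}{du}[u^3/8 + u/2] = 3*u^2/8 + 1/2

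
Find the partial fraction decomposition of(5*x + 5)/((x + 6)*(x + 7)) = 30/(x + 7) - 25/(x + 6)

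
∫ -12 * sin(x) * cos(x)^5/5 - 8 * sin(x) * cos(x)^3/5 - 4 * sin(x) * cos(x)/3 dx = 2*sin(x)^4/5 - 22*sin(x)^2/15 + 2*cos(x)^6/5 + C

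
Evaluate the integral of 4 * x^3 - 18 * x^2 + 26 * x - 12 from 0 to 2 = -4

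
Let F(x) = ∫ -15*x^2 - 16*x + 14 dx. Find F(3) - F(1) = -166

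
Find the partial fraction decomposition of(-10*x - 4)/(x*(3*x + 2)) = -4/(3*x + 2) - 2/x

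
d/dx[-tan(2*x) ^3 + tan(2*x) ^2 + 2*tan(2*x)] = -6*tan(2*x)^4 + 4*tan(2*x)^3 - 2*tan(2*x)^2 + 4*tan(2*x) + 4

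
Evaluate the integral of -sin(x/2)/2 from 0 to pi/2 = -1 + sqrt(2)/2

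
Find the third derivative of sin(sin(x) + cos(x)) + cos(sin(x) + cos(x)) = 2*(2*sin(x)*cos(x)*cos(sqrt(2)*sin(x + pi/4) + pi/4) + 3*sqrt(2)*sin(x + pi/4)*sin(sqrt(2)*sin(x + pi/4) + pi/4) - 2*cos(sqrt(2)*sin(x + pi/4) + pi/4))*cos(x + pi/4)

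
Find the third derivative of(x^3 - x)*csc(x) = (x^3*cos(x)/sin(x) - 6*x^3*cos(x)/sin(x)^3 - 9*x^2 + 18*x^2/sin(x)^2 - 19*x*cos(x)/sin(x) + 6*x*cos(x)/sin(x)^3 + 9 - 6/sin(x)^2)/sin(x)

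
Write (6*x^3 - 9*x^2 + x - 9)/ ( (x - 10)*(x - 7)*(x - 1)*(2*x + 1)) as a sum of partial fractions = 20/(189*(2*x + 1)) - 11/(162*(x - 1)) - 323/(54*(x - 7)) + 5101/(567*(x - 10))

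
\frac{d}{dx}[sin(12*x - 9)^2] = 12*sin(24*x - 18)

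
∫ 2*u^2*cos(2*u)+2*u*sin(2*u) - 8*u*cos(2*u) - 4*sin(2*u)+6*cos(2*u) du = ((u - 2)^2 - 1)*sin(2*u) + C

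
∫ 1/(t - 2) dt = log(t - 2) + C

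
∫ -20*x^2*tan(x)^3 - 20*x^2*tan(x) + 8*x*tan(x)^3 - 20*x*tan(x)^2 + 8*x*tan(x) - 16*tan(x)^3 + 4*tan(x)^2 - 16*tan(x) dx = (-10*x^2 + 4*x - 8)*tan(x)^2 + C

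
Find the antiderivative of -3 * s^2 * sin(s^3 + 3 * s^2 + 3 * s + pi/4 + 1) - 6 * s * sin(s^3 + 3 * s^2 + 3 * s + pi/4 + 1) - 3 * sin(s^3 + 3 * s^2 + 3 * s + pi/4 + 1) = cos((s + 1)^3 + pi/4) + C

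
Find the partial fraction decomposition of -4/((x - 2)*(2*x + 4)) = 1/(2*(x + 2)) - 1/(2*(x - 2))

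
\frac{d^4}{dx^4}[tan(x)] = 24*tan(x)^5 + 40*tan(x)^3 + 16*tan(x)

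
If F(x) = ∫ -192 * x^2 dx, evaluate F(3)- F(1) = -1664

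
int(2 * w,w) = w^2 + C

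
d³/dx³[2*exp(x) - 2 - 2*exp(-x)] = (2*exp(2*x) + 2)*exp(-x)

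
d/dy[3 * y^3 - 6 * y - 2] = 9*y^2 - 6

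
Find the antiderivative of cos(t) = sin(t) + C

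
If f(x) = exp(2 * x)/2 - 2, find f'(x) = exp(2*x)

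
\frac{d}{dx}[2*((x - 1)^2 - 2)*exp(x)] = 2*x^2*exp(x) - 6*exp(x)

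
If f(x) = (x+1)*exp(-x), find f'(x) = -x*exp(-x)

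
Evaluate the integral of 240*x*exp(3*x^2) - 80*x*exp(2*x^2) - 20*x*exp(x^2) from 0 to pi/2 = -20*exp(pi^2/2) - 10*exp(pi^2/4) - 10 + 40*exp(3*pi^2/4)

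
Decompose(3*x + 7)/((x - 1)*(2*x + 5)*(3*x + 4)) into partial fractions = -27/(49*(3*x + 4)) - 2/(49*(2*x + 5)) + 10/(49*(x - 1))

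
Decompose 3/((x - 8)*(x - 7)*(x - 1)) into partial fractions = 1/(14*(x - 1)) - 1/(2*(x - 7)) + 3/(7*(x - 8))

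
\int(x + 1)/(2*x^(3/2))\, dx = (x - 1)/sqrt(x) + C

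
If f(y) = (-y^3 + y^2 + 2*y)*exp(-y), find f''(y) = (-y^3 + 7*y^2 - 8*y - 2)*exp(-y)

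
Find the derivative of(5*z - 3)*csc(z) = -5*z*cot(z)*csc(z) + 3*cot(z)*csc(z) + 5*csc(z)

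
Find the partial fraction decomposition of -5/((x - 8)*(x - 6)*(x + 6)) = -5/(168*(x + 6)) + 5/(24*(x - 6)) - 5/(28*(x - 8))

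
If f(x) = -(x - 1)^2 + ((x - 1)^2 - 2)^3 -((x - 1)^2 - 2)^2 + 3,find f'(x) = 6*x^5 - 30*x^4 + 32*x^3 + 24*x^2 - 24*x - 8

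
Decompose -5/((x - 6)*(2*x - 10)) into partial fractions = 5/(2*(x - 5)) - 5/(2*(x - 6))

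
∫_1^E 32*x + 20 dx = -52 - 12*E + (-4*E - 4)^2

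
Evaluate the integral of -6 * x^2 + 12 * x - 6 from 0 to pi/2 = -2 - 2*(-1 + pi/2)^3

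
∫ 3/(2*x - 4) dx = 3*log(x - 2)/2 + C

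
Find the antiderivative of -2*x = -x^2 + C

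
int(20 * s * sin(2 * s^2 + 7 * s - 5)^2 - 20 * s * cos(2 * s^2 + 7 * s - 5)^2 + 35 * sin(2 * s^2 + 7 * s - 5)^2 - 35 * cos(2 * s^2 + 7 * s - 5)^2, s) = -5*sin(4*s^2 + 14*s - 10)/2 + C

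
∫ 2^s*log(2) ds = 2^s + C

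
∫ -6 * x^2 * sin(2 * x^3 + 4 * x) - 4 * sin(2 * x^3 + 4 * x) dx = cos(2*x*(x^2 + 2)) + C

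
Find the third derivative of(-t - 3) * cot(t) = 6*t*cot(t)^4 + 8*t*cot(t)^2 + 2*t + 18*cot(t)^4 - 6*cot(t)^3 + 24*cot(t)^2 - 6*cot(t) + 6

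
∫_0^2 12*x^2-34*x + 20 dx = 4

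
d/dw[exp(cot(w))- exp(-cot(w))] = -(exp(2/tan(w)) + 1)*exp(-cot(w))/sin(w)^2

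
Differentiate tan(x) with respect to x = cos(x)^(-2)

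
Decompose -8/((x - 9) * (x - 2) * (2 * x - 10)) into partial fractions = -4/(21*(x - 2)) + 1/(3*(x - 5)) - 1/(7*(x - 9))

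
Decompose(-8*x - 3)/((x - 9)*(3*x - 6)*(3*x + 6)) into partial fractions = 13/(396*(x + 2)) + 19/(252*(x - 2)) - 25/(231*(x - 9))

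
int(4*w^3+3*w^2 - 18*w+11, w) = w^4 + w^3 - 9*w^2 + 11*w + C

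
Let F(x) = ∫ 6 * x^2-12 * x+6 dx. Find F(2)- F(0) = 4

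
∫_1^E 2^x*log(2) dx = -2 + 2^E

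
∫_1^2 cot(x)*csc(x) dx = -csc(2) + csc(1)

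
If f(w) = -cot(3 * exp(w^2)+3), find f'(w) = 6*w*exp(w^2)/sin(3*exp(w^2) + 3)^2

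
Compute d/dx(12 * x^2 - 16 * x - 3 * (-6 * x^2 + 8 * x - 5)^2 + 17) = -432*x^3 + 864*x^2 - 720*x + 224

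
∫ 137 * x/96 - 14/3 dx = 137*x^2/192 - 14*x/3 + C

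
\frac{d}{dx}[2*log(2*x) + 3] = 2/x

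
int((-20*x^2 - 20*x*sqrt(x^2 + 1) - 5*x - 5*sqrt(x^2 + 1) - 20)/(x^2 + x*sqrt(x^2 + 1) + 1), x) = -20*x - 5*log(x + sqrt(x^2 + 1)) + C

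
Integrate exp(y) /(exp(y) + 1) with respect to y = log(2*exp(y) + 2) + C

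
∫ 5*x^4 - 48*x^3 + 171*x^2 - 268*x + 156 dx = x^5 - 12*x^4 + 57*x^3 - 134*x^2 + 156*x + C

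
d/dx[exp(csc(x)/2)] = -exp(csc(x)/2)*cot(x)*csc(x)/2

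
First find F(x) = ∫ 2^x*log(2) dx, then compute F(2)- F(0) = 3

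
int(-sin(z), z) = cos(z) + C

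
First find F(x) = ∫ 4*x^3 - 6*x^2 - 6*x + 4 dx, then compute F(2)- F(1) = -4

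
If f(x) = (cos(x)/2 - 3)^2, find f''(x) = 3*cos(x) - cos(2*x)/2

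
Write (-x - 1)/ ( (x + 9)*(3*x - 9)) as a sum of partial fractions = -2/(9*(x + 9)) - 1/(9*(x - 3))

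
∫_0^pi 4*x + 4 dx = 4*pi + 2*pi^2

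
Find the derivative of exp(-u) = -exp(-u)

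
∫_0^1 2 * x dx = 1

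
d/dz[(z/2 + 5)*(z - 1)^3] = 2*z^3 + 21*z^2/2 - 27*z + 29/2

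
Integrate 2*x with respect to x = x^2 + C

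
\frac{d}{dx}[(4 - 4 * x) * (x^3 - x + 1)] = -16*x^3 + 12*x^2 + 8*x - 8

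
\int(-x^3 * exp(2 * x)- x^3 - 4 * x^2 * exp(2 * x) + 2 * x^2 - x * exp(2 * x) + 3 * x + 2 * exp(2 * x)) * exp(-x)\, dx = -2*(x^3 + x^2 - x - 1)*sinh(x) + C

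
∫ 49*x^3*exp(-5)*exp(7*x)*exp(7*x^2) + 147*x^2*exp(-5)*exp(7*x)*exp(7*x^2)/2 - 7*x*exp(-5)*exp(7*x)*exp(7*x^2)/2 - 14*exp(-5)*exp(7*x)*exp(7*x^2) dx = (7*x^2 + 7*x - 5)*exp(7*x^2 + 7*x - 5)/2 + C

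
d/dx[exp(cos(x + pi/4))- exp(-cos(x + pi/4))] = (-exp(2*cos(x + pi/4))*sin(x + pi/4) - sin(x + pi/4))*exp(-cos(x + pi/4))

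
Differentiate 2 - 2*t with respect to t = -2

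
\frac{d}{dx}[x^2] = 2*x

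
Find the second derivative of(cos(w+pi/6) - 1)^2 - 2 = sqrt(3)*sin(2*w) - cos(2*w) + 2*cos(w + pi/6)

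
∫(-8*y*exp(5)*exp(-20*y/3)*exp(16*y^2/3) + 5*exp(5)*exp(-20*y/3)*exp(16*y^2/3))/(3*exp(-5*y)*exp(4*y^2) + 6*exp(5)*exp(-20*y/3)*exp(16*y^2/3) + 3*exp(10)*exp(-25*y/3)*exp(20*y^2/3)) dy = 1/(exp(4*y^2/3 - 5*y/3 + 5) + 1) + C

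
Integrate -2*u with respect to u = -u^2 + C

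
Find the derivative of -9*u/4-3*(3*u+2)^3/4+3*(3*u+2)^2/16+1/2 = -243*u^2/4 - 621*u/8 - 27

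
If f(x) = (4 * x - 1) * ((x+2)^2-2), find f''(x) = 24*x + 30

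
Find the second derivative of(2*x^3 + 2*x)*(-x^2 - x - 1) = -40*x^3 - 24*x^2 - 24*x - 4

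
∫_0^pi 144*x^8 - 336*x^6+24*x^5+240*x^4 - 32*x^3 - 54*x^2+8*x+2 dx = -2*pi^3 + 2*pi + (-2*pi + 2*pi^3)^2 + 2*(-2*pi + 2*pi^3)^3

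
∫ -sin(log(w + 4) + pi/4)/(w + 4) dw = cos(log(w + 4) + pi/4) + C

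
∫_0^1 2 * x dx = 1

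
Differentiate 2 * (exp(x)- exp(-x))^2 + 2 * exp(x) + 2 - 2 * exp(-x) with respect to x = (4*exp(4*x) + 2*exp(3*x) + 2*exp(x) - 4)*exp(-2*x)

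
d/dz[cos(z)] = -sin(z)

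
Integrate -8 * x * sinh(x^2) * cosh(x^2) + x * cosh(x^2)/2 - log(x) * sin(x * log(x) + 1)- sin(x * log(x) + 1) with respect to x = cos(x*log(x) + 1) - 2*sinh(x^2)^2 + sinh(x^2)/4 + C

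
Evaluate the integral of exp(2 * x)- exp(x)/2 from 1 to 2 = -exp(2) + E/2 + exp(4)/2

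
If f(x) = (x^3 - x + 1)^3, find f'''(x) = 504*x^6 - 630*x^4 + 360*x^3 + 180*x^2 - 144*x + 12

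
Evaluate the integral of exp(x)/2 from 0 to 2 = -1/2 + exp(2)/2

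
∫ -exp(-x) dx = exp(-x) + C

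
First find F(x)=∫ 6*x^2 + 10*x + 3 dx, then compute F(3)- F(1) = 98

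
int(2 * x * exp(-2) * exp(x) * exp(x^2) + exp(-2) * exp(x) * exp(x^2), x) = exp(x^2 + x - 2) + C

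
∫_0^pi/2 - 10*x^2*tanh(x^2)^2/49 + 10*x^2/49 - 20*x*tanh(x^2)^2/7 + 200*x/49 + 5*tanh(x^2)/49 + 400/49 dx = 40/7 + (5*pi/98 + 10/7)*(-4 + tanh(pi^2/4) + 3*pi)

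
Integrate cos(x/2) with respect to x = 2*sin(x/2) + C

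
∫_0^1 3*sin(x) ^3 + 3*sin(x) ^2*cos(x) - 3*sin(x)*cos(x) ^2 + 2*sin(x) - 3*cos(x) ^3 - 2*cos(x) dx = -(cos(1) + sin(1))^3 - 2*sin(1) - 2*cos(1) + 3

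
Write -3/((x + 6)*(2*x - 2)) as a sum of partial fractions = 3/(14*(x + 6)) - 3/(14*(x - 1))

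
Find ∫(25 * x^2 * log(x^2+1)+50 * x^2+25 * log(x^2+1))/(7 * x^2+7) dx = 25*x*log(x^2 + 1)/7 + C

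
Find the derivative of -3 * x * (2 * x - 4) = 12 - 12*x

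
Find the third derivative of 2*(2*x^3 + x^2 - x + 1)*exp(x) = 4*x^3*exp(x) + 38*x^2*exp(x) + 82*x*exp(x) + 32*exp(x)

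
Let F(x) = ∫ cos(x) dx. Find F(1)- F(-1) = 2*sin(1)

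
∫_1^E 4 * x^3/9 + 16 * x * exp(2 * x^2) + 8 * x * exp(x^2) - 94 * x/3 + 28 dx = (-3 + exp(2)/3 + 4*E)*(-4*E + exp(2)/3 + 4) - 4*exp(2) - 4*E - 4/9 + 4*exp(exp(2)) + 4*exp(2*exp(2))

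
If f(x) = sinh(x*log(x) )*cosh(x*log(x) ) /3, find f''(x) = (2*x*log(x)^2*sinh(2*x*log(x)) + 4*x*log(x)*sinh(2*x*log(x)) + 2*x*sinh(2*x*log(x)) + cosh(2*x*log(x)))/(3*x)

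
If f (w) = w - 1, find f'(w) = 1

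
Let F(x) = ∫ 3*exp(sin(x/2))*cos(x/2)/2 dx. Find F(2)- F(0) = -3 + 3*exp(sin(1))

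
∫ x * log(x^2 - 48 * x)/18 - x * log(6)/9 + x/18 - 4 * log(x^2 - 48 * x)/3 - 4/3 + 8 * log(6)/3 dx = x*(x - 48)*log(x*(x - 48)/36)/36 + C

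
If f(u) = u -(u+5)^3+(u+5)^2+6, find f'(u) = -3*u^2 - 28*u - 64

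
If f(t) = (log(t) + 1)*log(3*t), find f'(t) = (2*log(t) + 1 + log(3))/t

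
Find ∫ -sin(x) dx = cos(x) + C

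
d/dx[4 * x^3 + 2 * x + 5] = 12*x^2 + 2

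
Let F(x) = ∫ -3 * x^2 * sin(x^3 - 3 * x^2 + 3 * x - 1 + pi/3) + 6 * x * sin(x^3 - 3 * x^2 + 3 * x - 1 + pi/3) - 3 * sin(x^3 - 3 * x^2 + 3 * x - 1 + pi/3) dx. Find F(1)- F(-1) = 1/2 - sin(pi/6 + 8)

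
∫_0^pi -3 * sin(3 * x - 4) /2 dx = -cos(4)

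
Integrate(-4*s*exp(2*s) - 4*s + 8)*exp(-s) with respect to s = -8*(s - 1)*sinh(s) + C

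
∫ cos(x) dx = sin(x) + C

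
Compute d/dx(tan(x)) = cos(x)^(-2)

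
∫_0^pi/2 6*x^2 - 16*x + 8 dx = pi*(-2 + pi/2)^2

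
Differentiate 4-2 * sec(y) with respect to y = -2*tan(y)*sec(y)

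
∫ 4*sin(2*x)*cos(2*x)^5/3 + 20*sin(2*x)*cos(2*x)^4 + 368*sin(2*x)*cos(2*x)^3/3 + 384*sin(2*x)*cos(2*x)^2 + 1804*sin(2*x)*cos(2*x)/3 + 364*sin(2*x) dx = 16*(-4*sin(x)^10 + 48*sin(x)^8 - 243*sin(x)^6 + 664*sin(x)^4 - 1026*sin(x)^2 + 840)*sin(x)^2/9 + C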